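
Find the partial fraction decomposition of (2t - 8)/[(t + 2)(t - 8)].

At t=-2: P = (2·(-2) - 8)/(-2 - 8) = 6/5. At t=8: Q = (2·8 - 8)/(8 + 2) = 4/5
Result: (6/5)/(t + 2) + (4/5)/(t - 8)


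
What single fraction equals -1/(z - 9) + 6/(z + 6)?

Common denominator (z - 9)(z + 6). Numerator: -1(z + 6) + 6(z - 9) = (-z - 6) + (6z - 54) = 5z - 60
Result: (5z - 60)/[(z - 9)(z + 6)]


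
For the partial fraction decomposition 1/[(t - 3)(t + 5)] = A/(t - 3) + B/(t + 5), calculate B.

Cover-up at t = -5: B = 1/(-5 - 3) = -1/8


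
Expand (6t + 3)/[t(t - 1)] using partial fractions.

At t=0: P = (6·0 + 3)/(0 - 1) = -3. At t=1: Q = (6·1 + 3)/(1 - 0) = 9
Result: -3/t + 9/(t - 1)


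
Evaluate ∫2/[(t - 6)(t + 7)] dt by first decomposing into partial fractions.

Decompose: 2/[(t - 6)(t + 7)] = (2/13)/(t - 6) - (2/13)/(t + 7). Integrate each term: (2/13) ln|(t - 6)| - (2/13) ln|(t + 7)| + C


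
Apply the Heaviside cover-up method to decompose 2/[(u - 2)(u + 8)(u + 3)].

Cover (u - 2), u=2: A = 2/[(2 + 8)(2 + 3)] = 1/25. Cover (u + 8), u=-8: B = 2/[(-8 - 2)(-8 + 3)] = 1/25. Cover (u + 3), u=-3: C = 2/[(-3 - 2)(-3 + 8)] = -2/25.
Result: (1/25)/(u - 2) + (1/25)/(u + 8) - (2/25)/(u + 3)


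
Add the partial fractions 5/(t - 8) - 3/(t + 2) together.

Common denominator (t - 8)(t + 2). Numerator: 5(t + 2) - 3(t - 8) = (5t + 10) - (3t - 24) = 2t + 34
Result: (2t + 34)/[(t - 8)(t + 2)]


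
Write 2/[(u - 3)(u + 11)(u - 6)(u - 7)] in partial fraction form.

Using Heaviside cover-up: (1/84)/(u - 3) - (1/2142)/(u + 11) - (2/51)/(u - 6) + (1/36)/(u - 7)


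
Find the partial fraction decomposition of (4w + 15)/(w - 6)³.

(4w + 15) = α(w - 6)² + β(w - 6) + γ. At w = 6: γ = 4·6 + 15 = 39. Coefficients: α = 0, β = 4
Result: 4/(w - 6)² + 39/(w - 6)³


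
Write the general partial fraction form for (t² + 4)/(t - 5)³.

Repeated linear factor (power 3): A/(t - 5) + B/(t - 5)² + C/(t - 5)³


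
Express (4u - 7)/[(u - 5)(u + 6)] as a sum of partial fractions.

At u=5: A = (4·5 - 7)/(5 + 6) = 13/11. At u=-6: B = (4·(-6) - 7)/(-6 - 5) = 31/11
Result: (13/11)/(u - 5) + (31/11)/(u + 6)


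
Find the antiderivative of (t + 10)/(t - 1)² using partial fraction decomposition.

Decompose: α = 1, β = 1·1 + 10 = 11, so (t + 10)/(t - 1)² = 1/(t - 1) + 11/(t - 1)². Integrate: ∫ α/(t - 1) dt = ln|(t - 1)|; ∫ β/(t - 1)² dt = -11/(t - 1). Sum: ln|(t - 1)| - 11/(t - 1) + C


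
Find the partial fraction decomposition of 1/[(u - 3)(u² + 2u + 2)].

Cover-up at u = 3: P = 1/(3² + 2·3 + 2) = 1/17. Then Q = -P = -1/17, R = -P·(2 + 3) = -5/17
Result: (1/17)/(u - 3) - ((1/17)u + 5/17)/(u² + 2u + 2)


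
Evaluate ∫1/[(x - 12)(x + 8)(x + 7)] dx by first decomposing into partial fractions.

Cover-up: α = 1/380, β = 1/20, γ = -1/19. Decomposition: (1/380)/(x - 12) + (1/20)/(x + 8) - (1/19)/(x + 7). Integrate each term: (1/380) ln|(x - 12)| + (1/20) ln|(x + 8)| - (1/19) ln|(x + 7)| + C


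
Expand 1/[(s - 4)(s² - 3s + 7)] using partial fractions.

Cover-up at s = 4: P = 1/(4² - 3·4 + 7) = 1/11. Then Q = -P = -1/11, R = -P·(-3 + 4) = -1/11
Result: (1/11)/(s - 4) - ((1/11)s + 1/11)/(s² - 3s + 7)


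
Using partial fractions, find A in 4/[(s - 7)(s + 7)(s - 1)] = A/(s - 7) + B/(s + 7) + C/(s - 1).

Cover-up at s = 7: A = 4/[(7 + 7)(7 - 1)] = 4/[(14)(6)] = 4/84 = 1/21


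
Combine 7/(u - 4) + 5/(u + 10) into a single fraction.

Common denominator (u - 4)(u + 10). Numerator: 7(u + 10) + 5(u - 4) = (7u + 70) + (5u - 20) = 12u + 50
Result: (12u + 50)/[(u - 4)(u + 10)]


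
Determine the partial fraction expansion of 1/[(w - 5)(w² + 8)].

Cover-up at w = 5: P = 1/(5² + 8) = 1/33. Then Q = -P = -1/33, R = -P·(0 + 5) = -5/33
Result: (1/33)/(w - 5) - ((1/33)w + 5/33)/(w² + 8)


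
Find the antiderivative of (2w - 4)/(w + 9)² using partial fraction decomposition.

Decompose: α = 2, β = 2·(-9) - 4 = -22, so (2w - 4)/(w + 9)² = 2/(w + 9) - 22/(w + 9)². Integrate: ∫ α/(w + 9) dw = 2 ln|(w + 9)|; ∫ β/(w + 9)² dw = 22/(w + 9). Sum: 2 ln|(w + 9)| + 22/(w + 9) + C


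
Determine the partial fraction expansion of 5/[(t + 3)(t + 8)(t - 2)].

Using cover-up method: A = -1/5, B = 1/10, C = 1/10
Result: (-1/5)/(t + 3) + (1/10)/(t + 8) + (1/10)/(t - 2)


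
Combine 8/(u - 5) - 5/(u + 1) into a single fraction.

Common denominator (u - 5)(u + 1). Numerator: 8(u + 1) - 5(u - 5) = (8u + 8) - (5u - 25) = 3u + 33
Result: (3u + 33)/[(u - 5)(u + 1)]


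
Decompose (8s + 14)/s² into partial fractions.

(8s + 14) = αs + β. At s = 0: β = 8·0 + 14 = 14. Coeff of s: α = 8
Result: 8/s + 14/s²


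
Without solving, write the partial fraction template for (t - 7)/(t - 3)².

Repeated linear factor: α/(t - 3) + β/(t - 3)²


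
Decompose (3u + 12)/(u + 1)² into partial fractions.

(3u + 12) = α(u + 1) + β. At u = -1: β = 3·(-1) + 12 = 9. Coeff of u: α = 3
Result: 3/(u + 1) + 9/(u + 1)²


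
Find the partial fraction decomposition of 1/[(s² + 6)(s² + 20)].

Coefficient matching gives A = C = 0, B = 1/(20-6) = 1/14, D = -B = -1/14
Result: (1/14)/(s² + 6) - (1/14)/(s² + 20)


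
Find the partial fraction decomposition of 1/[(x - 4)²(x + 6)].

Cover-up at x=-6: γ = 1/(-6 - 4)² = 1/100. Cover-up at x=4: β = 1/(4 + 6) = 1/10. Comparing x² coeff: α = -γ = -1/100
Result: (-1/100)/(x - 4) + (1/10)/(x - 4)² + (1/100)/(x + 6)


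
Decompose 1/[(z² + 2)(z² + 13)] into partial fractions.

Coefficient matching gives P = R = 0, Q = 1/(13-2) = 1/11, S = -Q = -1/11
Result: (1/11)/(z² + 2) - (1/11)/(z² + 13)


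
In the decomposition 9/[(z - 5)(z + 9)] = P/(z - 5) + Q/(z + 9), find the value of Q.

Cover-up at z = -9: Q = 9/(-9 - 5) = -9/14


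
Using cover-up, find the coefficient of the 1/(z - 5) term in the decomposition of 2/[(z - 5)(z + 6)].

Cover (z - 5), set z=5: 2/((z + 6) at z=5) = 2/(11) = 2/11


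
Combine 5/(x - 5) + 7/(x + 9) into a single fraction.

Common denominator (x - 5)(x + 9). Numerator: 5(x + 9) + 7(x - 5) = (5x + 45) + (7x - 35) = 12x + 10
Result: (12x + 10)/[(x - 5)(x + 9)]


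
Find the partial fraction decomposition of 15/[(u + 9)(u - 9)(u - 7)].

Using cover-up method: A = 5/96, B = 5/12, C = -15/32
Result: (5/96)/(u + 9) + (5/12)/(u - 9) - (15/32)/(u - 7)


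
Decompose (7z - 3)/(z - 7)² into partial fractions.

(7z - 3) = A(z - 7) + B. At z = 7: B = 7·7 - 3 = 46. Coeff of z: A = 7
Result: 7/(z - 7) + 46/(z - 7)²


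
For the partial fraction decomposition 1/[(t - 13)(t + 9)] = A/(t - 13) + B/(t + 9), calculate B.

Cover-up at t = -9: B = 1/(-9 - 13) = -1/22


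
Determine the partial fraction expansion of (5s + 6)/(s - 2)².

(5s + 6) = α(s - 2) + β. At s = 2: β = 5·2 + 6 = 16. Coeff of s: α = 5
Result: 5/(s - 2) + 16/(s - 2)²


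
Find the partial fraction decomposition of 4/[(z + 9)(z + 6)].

4/(z + 9)(z + 6) = α/(z + 9) + β/(z + 6). α = 4/(-9 + 6) = -4/3, β = 4/(-6 + 9) = 4/3
Result: (-4/3)/(z + 9) + (4/3)/(z + 6)


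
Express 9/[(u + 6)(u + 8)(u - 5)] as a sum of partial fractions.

Using cover-up method: A = -9/22, B = 9/26, C = 9/143
Result: (-9/22)/(u + 6) + (9/26)/(u + 8) + (9/143)/(u - 5)


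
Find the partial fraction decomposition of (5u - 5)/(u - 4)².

(5u - 5) = P(u - 4) + Q. At u = 4: Q = 5·4 - 5 = 15. Coeff of u: P = 5
Result: 5/(u - 4) + 15/(u - 4)²


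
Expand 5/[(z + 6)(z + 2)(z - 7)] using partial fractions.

Using cover-up method: A = 5/52, B = -5/36, C = 5/117
Result: (5/52)/(z + 6) - (5/36)/(z + 2) + (5/117)/(z - 7)


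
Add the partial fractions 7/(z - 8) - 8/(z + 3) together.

Common denominator (z - 8)(z + 3). Numerator: 7(z + 3) - 8(z - 8) = (7z + 21) - (8z - 64) = -z + 85
Result: (-z + 85)/[(z - 8)(z + 3)]


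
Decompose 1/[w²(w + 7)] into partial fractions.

Cover-up at w=-7: R = 1/(-7 - 0)² = 1/49. Cover-up at w=0: Q = 1/(0 + 7) = 1/7. Comparing w² coeff: P = -R = -1/49
Result: (-1/49)/w + (1/7)/w² + (1/49)/(w + 7)


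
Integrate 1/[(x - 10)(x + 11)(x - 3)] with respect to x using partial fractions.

Cover-up: α = 1/147, β = 1/294, γ = -1/98. Decomposition: (1/147)/(x - 10) + (1/294)/(x + 11) - (1/98)/(x - 3). Integrate each term: (1/147) ln|(x - 10)| + (1/294) ln|(x + 11)| - (1/98) ln|(x - 3)| + C


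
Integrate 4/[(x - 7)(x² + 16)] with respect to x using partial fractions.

Cover-up at x=7: P = 4/(7²+16) = 4/65. Coeff matching: Q = -4/65, R = -28/65. Decomposition: (4/65)/(x - 7) - ((4/65)x + 28/65)/(x² + 16). Integrate: linear → ln, quadratic → (1/2)ln + arctan: (4/65) ln|(x - 7)| - (2/65) ln(x² + 16) - (7/65) arctan(x/4) + C


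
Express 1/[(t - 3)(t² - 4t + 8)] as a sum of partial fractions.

Cover-up at t = 3: P = 1/(3² - 4·3 + 8) = 1/5. Then Q = -P = -1/5, R = -P·(-4 + 3) = 1/5
Result: (1/5)/(t - 3) - ((1/5)t - 1/5)/(t² - 4t + 8)


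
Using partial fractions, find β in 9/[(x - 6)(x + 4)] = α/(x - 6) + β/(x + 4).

Cover-up at x = -4: β = 9/(-4 - 6) = -9/10


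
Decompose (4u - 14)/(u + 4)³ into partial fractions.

(4u - 14) = A(u + 4)² + B(u + 4) + C. At u = -4: C = 4·(-4) - 14 = -30. Coefficients: A = 0, B = 4
Result: 4/(u + 4)² - 30/(u + 4)³


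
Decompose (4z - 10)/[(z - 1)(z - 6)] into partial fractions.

At z=1: α = (4·1 - 10)/(1 - 6) = 6/5. At z=6: β = (4·6 - 10)/(6 - 1) = 14/5
Result: (6/5)/(z - 1) + (14/5)/(z - 6)


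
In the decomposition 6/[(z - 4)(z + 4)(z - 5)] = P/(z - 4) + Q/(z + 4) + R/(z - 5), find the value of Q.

Cover-up at z = -4: Q = 6/[(-4 - 4)(-4 - 5)] = 6/[(-8)(-9)] = 6/72 = 1/12


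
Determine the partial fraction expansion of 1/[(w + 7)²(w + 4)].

Cover-up at w=-4: C = 1/(-4 + 7)² = 1/9. Cover-up at w=-7: B = 1/(-7 + 4) = -1/3. Comparing w² coeff: A = -C = -1/9
Result: (-1/9)/(w + 7) - (1/3)/(w + 7)² + (1/9)/(w + 4)


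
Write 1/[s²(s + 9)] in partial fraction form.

Cover-up at s=-9: R = 1/(-9 - 0)² = 1/81. Cover-up at s=0: Q = 1/(0 + 9) = 1/9. Comparing s² coeff: P = -R = -1/81
Result: (-1/81)/s + (1/9)/s² + (1/81)/(s + 9)


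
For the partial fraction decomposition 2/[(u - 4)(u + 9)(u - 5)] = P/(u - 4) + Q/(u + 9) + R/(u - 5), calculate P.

Cover-up at u = 4: P = 2/[(4 + 9)(4 - 5)] = 2/[(13)(-1)] = -2/13


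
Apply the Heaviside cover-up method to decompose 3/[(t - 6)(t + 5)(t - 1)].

Cover (t - 6), t=6: A = 3/[(6 + 5)(6 - 1)] = 3/55. Cover (t + 5), t=-5: B = 3/[(-5 - 6)(-5 - 1)] = 1/22. Cover (t - 1), t=1: C = 3/[(1 - 6)(1 + 5)] = -1/10.
Result: (3/55)/(t - 6) + (1/22)/(t + 5) - (1/10)/(t - 1)


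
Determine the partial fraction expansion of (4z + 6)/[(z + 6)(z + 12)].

At z=-6: P = (4·(-6) + 6)/(-6 + 12) = -3. At z=-12: Q = (4·(-12) + 6)/(-12 + 6) = 7
Result: -3/(z + 6) + 7/(z + 12)


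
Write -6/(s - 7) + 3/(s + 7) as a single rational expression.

Common denominator (s - 7)(s + 7). Numerator: -6(s + 7) + 3(s - 7) = (-6s - 42) + (3s - 21) = -3s - 63
Result: (-3s - 63)/[(s - 7)(s + 7)]


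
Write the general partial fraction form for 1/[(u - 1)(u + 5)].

Distinct linear factors: A/(u - 1) + B/(u + 5)


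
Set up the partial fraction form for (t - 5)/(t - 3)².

Repeated linear factor: α/(t - 3) + β/(t - 3)²


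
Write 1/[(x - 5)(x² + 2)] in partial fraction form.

Cover-up at x = 5: P = 1/(5² + 2) = 1/27. Then Q = -P = -1/27, R = -P·(0 + 5) = -5/27
Result: (1/27)/(x - 5) - ((1/27)x + 5/27)/(x² + 2)


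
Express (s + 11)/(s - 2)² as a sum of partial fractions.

(s + 11) = A(s - 2) + B. At s = 2: B = 1·2 + 11 = 13. Coeff of s: A = 1
Result: 1/(s - 2) + 13/(s - 2)²


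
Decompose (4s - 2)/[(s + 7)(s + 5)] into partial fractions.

At s=-7: A = (4·(-7) - 2)/(-7 + 5) = 15. At s=-5: B = (4·(-5) - 2)/(-5 + 7) = -11
Result: 15/(s + 7) - 11/(s + 5)


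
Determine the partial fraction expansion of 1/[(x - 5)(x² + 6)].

Cover-up at x = 5: A = 1/(5² + 6) = 1/31. Then B = -A = -1/31, C = -A·(0 + 5) = -5/31
Result: (1/31)/(x - 5) - ((1/31)x + 5/31)/(x² + 6)


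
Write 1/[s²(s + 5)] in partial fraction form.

Cover-up at s=-5: R = 1/(-5 - 0)² = 1/25. Cover-up at s=0: Q = 1/(0 + 5) = 1/5. Comparing s² coeff: P = -R = -1/25
Result: (-1/25)/s + (1/5)/s² + (1/25)/(s + 5)


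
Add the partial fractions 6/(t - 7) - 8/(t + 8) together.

Common denominator (t - 7)(t + 8). Numerator: 6(t + 8) - 8(t - 7) = (6t + 48) - (8t - 56) = -2t + 104
Result: (-2t + 104)/[(t - 7)(t + 8)]


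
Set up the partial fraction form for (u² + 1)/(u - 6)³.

Repeated linear factor (power 3): A/(u - 6) + B/(u - 6)² + C/(u - 6)³


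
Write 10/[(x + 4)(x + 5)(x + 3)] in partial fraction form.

Using cover-up method: α = -10, β = 5, γ = 5
Result: -10/(x + 4) + 5/(x + 5) + 5/(x + 3)


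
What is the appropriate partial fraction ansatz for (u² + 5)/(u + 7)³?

Repeated linear factor (power 3): P/(u + 7) + Q/(u + 7)² + R/(u + 7)³


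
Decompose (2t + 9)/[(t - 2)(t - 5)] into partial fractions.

At t=2: P = (2·2 + 9)/(2 - 5) = -13/3. At t=5: Q = (2·5 + 9)/(5 - 2) = 19/3
Result: (-13/3)/(t - 2) + (19/3)/(t - 5)


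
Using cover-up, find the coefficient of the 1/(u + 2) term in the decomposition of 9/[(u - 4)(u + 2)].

Cover (u + 2), set u=-2: 9/((u - 4) at u=-2) = 9/(-6) = -3/2


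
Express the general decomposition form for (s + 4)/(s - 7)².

Repeated linear factor: α/(s - 7) + β/(s - 7)²


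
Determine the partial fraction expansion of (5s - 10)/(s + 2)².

(5s - 10) = P(s + 2) + Q. At s = -2: Q = 5·(-2) - 10 = -20. Coeff of s: P = 5
Result: 5/(s + 2) - 20/(s + 2)²


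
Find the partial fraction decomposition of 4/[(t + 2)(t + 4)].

4/(t + 2)(t + 4) = A/(t + 2) + B/(t + 4). A = 4/(-2 + 4) = 2, B = 4/(-4 + 2) = -2
Result: 2/(t + 2) - 2/(t + 4)


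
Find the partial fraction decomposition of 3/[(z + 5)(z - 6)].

3/(z + 5)(z - 6) = α/(z + 5) + β/(z - 6). α = 3/(-5 - 6) = -3/11, β = 3/(6 + 5) = 3/11
Result: (-3/11)/(z + 5) + (3/11)/(z - 6)


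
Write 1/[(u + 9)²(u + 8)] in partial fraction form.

Cover-up at u=-8: R = 1/(-8 + 9)² = 1. Cover-up at u=-9: Q = 1/(-9 + 8) = -1. Comparing u² coeff: P = -R = -1
Result: -1/(u + 9) - 1/(u + 9)² + 1/(u + 8)


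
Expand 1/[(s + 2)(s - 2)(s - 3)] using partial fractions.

Using cover-up method: A = 1/20, B = -1/4, C = 1/5
Result: (1/20)/(s + 2) - (1/4)/(s - 2) + (1/5)/(s - 3)


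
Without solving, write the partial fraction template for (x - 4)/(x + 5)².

Repeated linear factor: α/(x + 5) + β/(x + 5)²


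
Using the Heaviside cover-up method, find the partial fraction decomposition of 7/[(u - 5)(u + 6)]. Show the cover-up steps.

Cover (u - 5): set u=5, get A = 7/(5 + 6) = 7/11. Cover (u + 6): set u=-6, get B = 7/(-6 - 5) = -7/11.
Result: (7/11)/(u - 5) - (7/11)/(u + 6)


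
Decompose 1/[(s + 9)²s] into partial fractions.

Cover-up at s=0: C = 1/(0 + 9)² = 1/81. Cover-up at s=-9: B = 1/(-9 - 0) = -1/9. Comparing s² coeff: A = -C = -1/81
Result: (-1/81)/(s + 9) - (1/9)/(s + 9)² + (1/81)/s


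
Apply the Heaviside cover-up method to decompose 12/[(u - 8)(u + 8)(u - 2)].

Cover (u - 8), u=8: A = 12/[(8 + 8)(8 - 2)] = 1/8. Cover (u + 8), u=-8: B = 12/[(-8 - 8)(-8 - 2)] = 3/40. Cover (u - 2), u=2: C = 12/[(2 - 8)(2 + 8)] = -1/5.
Result: (1/8)/(u - 8) + (3/40)/(u + 8) - (1/5)/(u - 2)


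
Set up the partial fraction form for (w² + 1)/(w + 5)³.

Repeated linear factor (power 3): α/(w + 5) + β/(w + 5)² + γ/(w + 5)³


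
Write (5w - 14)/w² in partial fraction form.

(5w - 14) = Aw + B. At w = 0: B = 5·0 - 14 = -14. Coeff of w: A = 5
Result: 5/w - 14/w²


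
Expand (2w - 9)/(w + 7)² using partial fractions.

(2w - 9) = P(w + 7) + Q. At w = -7: Q = 2·(-7) - 9 = -23. Coeff of w: P = 2
Result: 2/(w + 7) - 23/(w + 7)²


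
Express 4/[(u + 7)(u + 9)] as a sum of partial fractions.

4/(u + 7)(u + 9) = A/(u + 7) + B/(u + 9). A = 4/(-7 + 9) = 2, B = 4/(-9 + 7) = -2
Result: 2/(u + 7) - 2/(u + 9)


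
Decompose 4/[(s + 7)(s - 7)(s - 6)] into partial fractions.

Using cover-up method: P = 2/91, Q = 2/7, R = -4/13
Result: (2/91)/(s + 7) + (2/7)/(s - 7) - (4/13)/(s - 6)


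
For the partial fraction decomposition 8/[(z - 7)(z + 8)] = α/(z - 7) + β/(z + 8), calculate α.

Cover-up at z = 7: α = 8/(7 + 8) = 8/15


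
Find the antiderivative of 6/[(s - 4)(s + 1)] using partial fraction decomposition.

Decompose: 6/[(s - 4)(s + 1)] = (6/5)/(s - 4) - (6/5)/(s + 1). Integrate each term: (6/5) ln|(s - 4)| - (6/5) ln|(s + 1)| + C


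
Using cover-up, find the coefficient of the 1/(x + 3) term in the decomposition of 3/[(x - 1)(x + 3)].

Cover (x + 3), set x=-3: 3/((x - 1) at x=-3) = 3/(-4) = -3/4


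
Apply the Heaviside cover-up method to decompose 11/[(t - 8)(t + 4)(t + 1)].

Cover (t - 8), t=8: A = 11/[(8 + 4)(8 + 1)] = 11/108. Cover (t + 4), t=-4: B = 11/[(-4 - 8)(-4 + 1)] = 11/36. Cover (t + 1), t=-1: C = 11/[(-1 - 8)(-1 + 4)] = -11/27.
Result: (11/108)/(t - 8) + (11/36)/(t + 4) - (11/27)/(t + 1)


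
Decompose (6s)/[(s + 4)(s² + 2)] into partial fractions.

At s=-4: P = (6·(-4) + 0)/((-4)² + 2) = -4/3. Q = -P = 4/3, R = 6 - (-4)·P = 2/3
Result: (-4/3)/(s + 4) + ((4/3)s + 2/3)/(s² + 2)


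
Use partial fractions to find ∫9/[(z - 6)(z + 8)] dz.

Decompose: 9/[(z - 6)(z + 8)] = (9/14)/(z - 6) - (9/14)/(z + 8). Integrate each term: (9/14) ln|(z - 6)| - (9/14) ln|(z + 8)| + C


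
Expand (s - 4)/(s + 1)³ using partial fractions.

(s - 4) = A(s + 1)² + B(s + 1) + C. At s = -1: C = 1·(-1) - 4 = -5. Coefficients: A = 0, B = 1
Result: 1/(s + 1)² - 5/(s + 1)³


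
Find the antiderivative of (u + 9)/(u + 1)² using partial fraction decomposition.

Decompose: P = 1, Q = 1·(-1) + 9 = 8, so (u + 9)/(u + 1)² = 1/(u + 1) + 8/(u + 1)². Integrate: ∫ P/(u + 1) du = ln|(u + 1)|; ∫ Q/(u + 1)² du = -8/(u + 1). Sum: ln|(u + 1)| - 8/(u + 1) + C


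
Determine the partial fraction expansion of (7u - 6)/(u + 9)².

(7u - 6) = α(u + 9) + β. At u = -9: β = 7·(-9) - 6 = -69. Coeff of u: α = 7
Result: 7/(u + 9) - 69/(u + 9)²


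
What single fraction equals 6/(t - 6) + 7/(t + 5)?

Common denominator (t - 6)(t + 5). Numerator: 6(t + 5) + 7(t - 6) = (6t + 30) + (7t - 42) = 13t - 12
Result: (13t - 12)/[(t - 6)(t + 5)]


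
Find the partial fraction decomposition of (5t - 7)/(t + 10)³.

(5t - 7) = P(t + 10)² + Q(t + 10) + R. At t = -10: R = 5·(-10) - 7 = -57. Coefficients: P = 0, Q = 5
Result: 5/(t + 10)² - 57/(t + 10)³


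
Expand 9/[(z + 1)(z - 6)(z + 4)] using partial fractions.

Using cover-up method: P = -3/7, Q = 9/70, R = 3/10
Result: (-3/7)/(z + 1) + (9/70)/(z - 6) + (3/10)/(z + 4)


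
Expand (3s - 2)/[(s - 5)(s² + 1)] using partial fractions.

At s=5: A = (3·5 - 2)/(5² + 1) = 1/2. B = -A = -1/2, C = 3 - 5·A = 1/2
Result: (1/2)/(s - 5) - ((1/2)s - 1/2)/(s² + 1)


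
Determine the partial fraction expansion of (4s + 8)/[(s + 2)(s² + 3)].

At s=-2: α = (4·(-2) + 8)/((-2)² + 3) = 0. β = -α = 0, γ = 4 - (-2)·α = 4
Result: (4)/(s² + 3)


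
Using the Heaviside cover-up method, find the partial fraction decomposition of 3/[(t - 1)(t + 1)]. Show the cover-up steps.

Cover (t - 1): set t=1, get P = 3/(1 + 1) = 3/2. Cover (t + 1): set t=-1, get Q = 3/(-1 - 1) = -3/2.
Result: (3/2)/(t - 1) - (3/2)/(t + 1)


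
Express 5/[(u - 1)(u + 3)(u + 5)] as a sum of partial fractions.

Using cover-up method: P = 5/24, Q = -5/8, R = 5/12
Result: (5/24)/(u - 1) - (5/8)/(u + 3) + (5/12)/(u + 5)


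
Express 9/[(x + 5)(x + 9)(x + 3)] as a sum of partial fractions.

Using cover-up method: α = -9/8, β = 3/8, γ = 3/4
Result: (-9/8)/(x + 5) + (3/8)/(x + 9) + (3/4)/(x + 3)


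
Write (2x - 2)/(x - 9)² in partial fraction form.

(2x - 2) = P(x - 9) + Q. At x = 9: Q = 2·9 - 2 = 16. Coeff of x: P = 2
Result: 2/(x - 9) + 16/(x - 9)²


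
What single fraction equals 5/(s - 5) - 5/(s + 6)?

Common denominator (s - 5)(s + 6). Numerator: 5(s + 6) - 5(s - 5) = (5s + 30) - (5s - 25) = 55
Result: (55)/[(s - 5)(s + 6)]


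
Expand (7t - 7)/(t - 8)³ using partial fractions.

(7t - 7) = A(t - 8)² + B(t - 8) + C. At t = 8: C = 7·8 - 7 = 49. Coefficients: A = 0, B = 7
Result: 7/(t - 8)² + 49/(t - 8)³


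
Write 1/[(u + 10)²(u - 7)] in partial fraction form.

Cover-up at u=7: γ = 1/(7 + 10)² = 1/289. Cover-up at u=-10: β = 1/(-10 - 7) = -1/17. Comparing u² coeff: α = -γ = -1/289
Result: (-1/289)/(u + 10) - (1/17)/(u + 10)² + (1/289)/(u - 7)


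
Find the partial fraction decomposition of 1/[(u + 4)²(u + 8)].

Cover-up at u=-8: R = 1/(-8 + 4)² = 1/16. Cover-up at u=-4: Q = 1/(-4 + 8) = 1/4. Comparing u² coeff: P = -R = -1/16
Result: (-1/16)/(u + 4) + (1/4)/(u + 4)² + (1/16)/(u + 8)


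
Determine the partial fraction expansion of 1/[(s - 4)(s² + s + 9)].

Cover-up at s = 4: A = 1/(4² + 1·4 + 9) = 1/29. Then B = -A = -1/29, C = -A·(1 + 4) = -5/29
Result: (1/29)/(s - 4) - ((1/29)s + 5/29)/(s² + s + 9)


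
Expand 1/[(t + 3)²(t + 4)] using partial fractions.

Cover-up at t=-4: C = 1/(-4 + 3)² = 1. Cover-up at t=-3: B = 1/(-3 + 4) = 1. Comparing t² coeff: A = -C = -1
Result: -1/(t + 3) + 1/(t + 3)² + 1/(t + 4)


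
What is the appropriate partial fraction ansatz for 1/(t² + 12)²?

Repeated quadratic factor: (Pt + Q)/(t² + 12) + (Rt + S)/(t² + 12)²


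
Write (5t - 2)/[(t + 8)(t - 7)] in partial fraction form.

At t=-8: A = (5·(-8) - 2)/(-8 - 7) = 14/5. At t=7: B = (5·7 - 2)/(7 + 8) = 11/5
Result: (14/5)/(t + 8) + (11/5)/(t - 7)


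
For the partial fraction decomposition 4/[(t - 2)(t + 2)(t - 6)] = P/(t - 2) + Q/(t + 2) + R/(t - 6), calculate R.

Cover-up at t = 6: R = 4/[(6 - 2)(6 + 2)] = 4/[(4)(8)] = 4/32 = 1/8


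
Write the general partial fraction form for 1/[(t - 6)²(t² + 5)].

Repeated linear + quadratic: P/(t - 6) + Q/(t - 6)² + (Rt + S)/(t² + 5)


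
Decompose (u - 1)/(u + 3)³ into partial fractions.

(u - 1) = α(u + 3)² + β(u + 3) + γ. At u = -3: γ = 1·(-3) - 1 = -4. Coefficients: α = 0, β = 1
Result: 1/(u + 3)² - 4/(u + 3)³


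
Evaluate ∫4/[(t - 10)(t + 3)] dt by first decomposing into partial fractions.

Decompose: 4/[(t - 10)(t + 3)] = (4/13)/(t - 10) - (4/13)/(t + 3). Integrate each term: (4/13) ln|(t - 10)| - (4/13) ln|(t + 3)| + C


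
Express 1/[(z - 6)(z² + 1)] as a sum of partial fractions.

Cover-up at z = 6: A = 1/(6² + 1) = 1/37. Then B = -A = -1/37, C = -A·(0 + 6) = -6/37
Result: (1/37)/(z - 6) - ((1/37)z + 6/37)/(z² + 1)


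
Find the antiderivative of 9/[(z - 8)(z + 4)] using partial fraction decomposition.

Decompose: 9/[(z - 8)(z + 4)] = (3/4)/(z - 8) - (3/4)/(z + 4). Integrate each term: (3/4) ln|(z - 8)| - (3/4) ln|(z + 4)| + C


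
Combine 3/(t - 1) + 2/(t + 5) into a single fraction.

Common denominator (t - 1)(t + 5). Numerator: 3(t + 5) + 2(t - 1) = (3t + 15) + (2t - 2) = 5t + 13
Result: (5t + 13)/[(t - 1)(t + 5)]


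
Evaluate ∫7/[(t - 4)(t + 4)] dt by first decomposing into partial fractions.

Decompose: 7/[(t - 4)(t + 4)] = (7/8)/(t - 4) - (7/8)/(t + 4). Integrate each term: (7/8) ln|(t - 4)| - (7/8) ln|(t + 4)| + C


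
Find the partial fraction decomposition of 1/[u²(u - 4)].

Cover-up at u=4: γ = 1/(4 - 0)² = 1/16. Cover-up at u=0: β = 1/(0 - 4) = -1/4. Comparing u² coeff: α = -γ = -1/16
Result: (-1/16)/u - (1/4)/u² + (1/16)/(u - 4)


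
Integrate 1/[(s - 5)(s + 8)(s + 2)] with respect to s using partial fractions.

Cover-up: P = 1/91, Q = 1/78, R = -1/42. Decomposition: (1/91)/(s - 5) + (1/78)/(s + 8) - (1/42)/(s + 2). Integrate each term: (1/91) ln|(s - 5)| + (1/78) ln|(s + 8)| - (1/42) ln|(s + 2)| + C


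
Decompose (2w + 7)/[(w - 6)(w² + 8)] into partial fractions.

At w=6: α = (2·6 + 7)/(6² + 8) = 19/44. β = -α = -19/44, γ = 2 - 6·α = -13/22
Result: (19/44)/(w - 6) - ((19/44)w + 13/22)/(w² + 8)


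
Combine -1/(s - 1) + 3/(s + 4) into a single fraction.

Common denominator (s - 1)(s + 4). Numerator: -1(s + 4) + 3(s - 1) = (-s - 4) + (3s - 3) = 2s - 7
Result: (2s - 7)/[(s - 1)(s + 4)]


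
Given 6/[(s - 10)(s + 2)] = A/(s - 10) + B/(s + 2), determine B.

Cover-up at s = -2: B = 6/(-2 - 10) = -6/12 = -1/2


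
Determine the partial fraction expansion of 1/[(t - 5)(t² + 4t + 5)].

Cover-up at t = 5: A = 1/(5² + 4·5 + 5) = 1/50. Then B = -A = -1/50, C = -A·(4 + 5) = -9/50
Result: (1/50)/(t - 5) - ((1/50)t + 9/50)/(t² + 4t + 5)


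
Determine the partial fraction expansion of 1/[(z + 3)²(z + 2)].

Cover-up at z=-2: R = 1/(-2 + 3)² = 1. Cover-up at z=-3: Q = 1/(-3 + 2) = -1. Comparing z² coeff: P = -R = -1
Result: -1/(z + 3) - 1/(z + 3)² + 1/(z + 2)


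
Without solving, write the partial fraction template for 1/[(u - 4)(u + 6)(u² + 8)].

Two linear + quadratic: α/(u - 4) + β/(u + 6) + (γu + δ)/(u² + 8)


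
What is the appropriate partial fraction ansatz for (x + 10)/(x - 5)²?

Repeated linear factor: P/(x - 5) + Q/(x - 5)²


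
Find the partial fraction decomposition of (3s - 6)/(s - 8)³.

(3s - 6) = A(s - 8)² + B(s - 8) + C. At s = 8: C = 3·8 - 6 = 18. Coefficients: A = 0, B = 3
Result: 3/(s - 8)² + 18/(s - 8)³


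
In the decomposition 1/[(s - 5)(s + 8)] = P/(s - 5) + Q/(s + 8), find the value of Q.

Cover-up at s = -8: Q = 1/(-8 - 5) = -1/13


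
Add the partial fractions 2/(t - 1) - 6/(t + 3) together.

Common denominator (t - 1)(t + 3). Numerator: 2(t + 3) - 6(t - 1) = (2t + 6) - (6t - 6) = -4t + 12
Result: (-4t + 12)/[(t - 1)(t + 3)]


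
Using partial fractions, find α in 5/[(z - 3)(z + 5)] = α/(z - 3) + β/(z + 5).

Cover-up at z = 3: α = 5/(3 + 5) = 5/8


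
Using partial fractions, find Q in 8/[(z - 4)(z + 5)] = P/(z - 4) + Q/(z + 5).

Cover-up at z = -5: Q = 8/(-5 - 4) = -8/9


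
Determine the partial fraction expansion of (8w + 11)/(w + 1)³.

(8w + 11) = P(w + 1)² + Q(w + 1) + R. At w = -1: R = 8·(-1) + 11 = 3. Coefficients: P = 0, Q = 8
Result: 8/(w + 1)² + 3/(w + 1)³


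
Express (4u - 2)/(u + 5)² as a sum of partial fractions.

(4u - 2) = α(u + 5) + β. At u = -5: β = 4·(-5) - 2 = -22. Coeff of u: α = 4
Result: 4/(u + 5) - 22/(u + 5)²


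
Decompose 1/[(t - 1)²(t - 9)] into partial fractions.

Cover-up at t=9: C = 1/(9 - 1)² = 1/64. Cover-up at t=1: B = 1/(1 - 9) = -1/8. Comparing t² coeff: A = -C = -1/64
Result: (-1/64)/(t - 1) - (1/8)/(t - 1)² + (1/64)/(t - 9)


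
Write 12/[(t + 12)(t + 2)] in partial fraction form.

12/(t + 12)(t + 2) = α/(t + 12) + β/(t + 2). α = 12/(-12 + 2) = -6/5, β = 12/(-2 + 12) = 6/5
Result: (-6/5)/(t + 12) + (6/5)/(t + 2)


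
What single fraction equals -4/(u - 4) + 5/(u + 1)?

Common denominator (u - 4)(u + 1). Numerator: -4(u + 1) + 5(u - 4) = (-4u - 4) + (5u - 20) = u - 24
Result: (u - 24)/[(u - 4)(u + 1)]


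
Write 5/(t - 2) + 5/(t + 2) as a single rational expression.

Common denominator (t - 2)(t + 2). Numerator: 5(t + 2) + 5(t - 2) = (5t + 10) + (5t - 10) = 10t
Result: (10t)/[(t - 2)(t + 2)]


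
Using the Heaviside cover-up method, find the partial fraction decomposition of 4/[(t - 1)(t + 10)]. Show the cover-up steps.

Cover (t - 1): set t=1, get α = 4/(1 + 10) = 4/11. Cover (t + 10): set t=-10, get β = 4/(-10 - 1) = -4/11.
Result: (4/11)/(t - 1) - (4/11)/(t + 10)


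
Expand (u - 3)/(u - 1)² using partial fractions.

(u - 3) = α(u - 1) + β. At u = 1: β = 1·1 - 3 = -2. Coeff of u: α = 1
Result: 1/(u - 1) - 2/(u - 1)²


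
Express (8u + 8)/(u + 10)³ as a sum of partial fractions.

(8u + 8) = α(u + 10)² + β(u + 10) + γ. At u = -10: γ = 8·(-10) + 8 = -72. Coefficients: α = 0, β = 8
Result: 8/(u + 10)² - 72/(u + 10)³


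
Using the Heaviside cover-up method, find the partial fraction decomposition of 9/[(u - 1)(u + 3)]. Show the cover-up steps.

Cover (u - 1): set u=1, get A = 9/(1 + 3) = 9/4. Cover (u + 3): set u=-3, get B = 9/(-3 - 1) = -9/4.
Result: (9/4)/(u - 1) - (9/4)/(u + 3)


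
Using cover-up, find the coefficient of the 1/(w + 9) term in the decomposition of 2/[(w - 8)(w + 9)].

Cover (w + 9), set w=-9: 2/((w - 8) at w=-9) = 2/(-17) = -2/17


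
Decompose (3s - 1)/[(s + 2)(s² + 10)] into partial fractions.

At s=-2: A = (3·(-2) - 1)/((-2)² + 10) = -1/2. B = -A = 1/2, C = 3 - (-2)·A = 2
Result: (-1/2)/(s + 2) + ((1/2)s + 2)/(s² + 10)


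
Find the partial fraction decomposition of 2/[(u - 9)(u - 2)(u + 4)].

Using cover-up method: α = 2/91, β = -1/21, γ = 1/39
Result: (2/91)/(u - 9) - (1/21)/(u - 2) + (1/39)/(u + 4)


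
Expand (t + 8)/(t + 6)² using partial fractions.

(t + 8) = A(t + 6) + B. At t = -6: B = 1·(-6) + 8 = 2. Coeff of t: A = 1
Result: 1/(t + 6) + 2/(t + 6)²


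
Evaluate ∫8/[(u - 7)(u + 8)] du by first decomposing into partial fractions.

Decompose: 8/[(u - 7)(u + 8)] = (8/15)/(u - 7) - (8/15)/(u + 8). Integrate each term: (8/15) ln|(u - 7)| - (8/15) ln|(u + 8)| + C


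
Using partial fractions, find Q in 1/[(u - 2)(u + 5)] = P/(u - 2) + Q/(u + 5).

Cover-up at u = -5: Q = 1/(-5 - 2) = -1/7


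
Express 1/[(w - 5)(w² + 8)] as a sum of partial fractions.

Cover-up at w = 5: A = 1/(5² + 8) = 1/33. Then B = -A = -1/33, C = -A·(0 + 5) = -5/33
Result: (1/33)/(w - 5) - ((1/33)w + 5/33)/(w² + 8)


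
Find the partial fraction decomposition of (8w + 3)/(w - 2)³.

(8w + 3) = A(w - 2)² + B(w - 2) + C. At w = 2: C = 8·2 + 3 = 19. Coefficients: A = 0, B = 8
Result: 8/(w - 2)² + 19/(w - 2)³


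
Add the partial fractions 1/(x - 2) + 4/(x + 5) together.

Common denominator (x - 2)(x + 5). Numerator: 1(x + 5) + 4(x - 2) = (x + 5) + (4x - 8) = 5x - 3
Result: (5x - 3)/[(x - 2)(x + 5)]


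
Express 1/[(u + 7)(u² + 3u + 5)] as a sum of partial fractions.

Cover-up at u = -7: α = 1/((-7)² + 3·(-7) + 5) = 1/33. Then β = -α = -1/33, γ = -α·(3 - 7) = 4/33
Result: (1/33)/(u + 7) - ((1/33)u - 4/33)/(u² + 3u + 5)


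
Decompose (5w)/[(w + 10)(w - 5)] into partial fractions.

At w=-10: α = (5·(-10) + 0)/(-10 - 5) = 10/3. At w=5: β = (5·5 + 0)/(5 + 10) = 5/3
Result: (10/3)/(w + 10) + (5/3)/(w - 5)


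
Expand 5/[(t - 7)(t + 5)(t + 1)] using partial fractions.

Using cover-up method: α = 5/96, β = 5/48, γ = -5/32
Result: (5/96)/(t - 7) + (5/48)/(t + 5) - (5/32)/(t + 1)


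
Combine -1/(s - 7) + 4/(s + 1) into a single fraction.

Common denominator (s - 7)(s + 1). Numerator: -1(s + 1) + 4(s - 7) = (-s - 1) + (4s - 28) = 3s - 29
Result: (3s - 29)/[(s - 7)(s + 1)]


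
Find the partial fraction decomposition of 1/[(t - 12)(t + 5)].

1/(t - 12)(t + 5) = A/(t - 12) + B/(t + 5). A = 1/(12 + 5) = 1/17, B = 1/(-5 - 12) = -1/17
Result: (1/17)/(t - 12) - (1/17)/(t + 5)


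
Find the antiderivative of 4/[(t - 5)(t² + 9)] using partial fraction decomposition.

Cover-up at t=5: P = 4/(5²+9) = 2/17. Coeff matching: Q = -2/17, R = -10/17. Decomposition: (2/17)/(t - 5) - ((2/17)t + 10/17)/(t² + 9). Integrate: linear → ln, quadratic → (1/2)ln + arctan: (2/17) ln|(t - 5)| - (1/17) ln(t² + 9) - (10/51) arctan(t/3) + C


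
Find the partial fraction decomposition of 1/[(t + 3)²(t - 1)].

Cover-up at t=1: C = 1/(1 + 3)² = 1/16. Cover-up at t=-3: B = 1/(-3 - 1) = -1/4. Comparing t² coeff: A = -C = -1/16
Result: (-1/16)/(t + 3) - (1/4)/(t + 3)² + (1/16)/(t - 1)


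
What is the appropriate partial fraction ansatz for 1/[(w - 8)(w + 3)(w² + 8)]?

Two linear + quadratic: P/(w - 8) + Q/(w + 3) + (Rw + S)/(w² + 8)


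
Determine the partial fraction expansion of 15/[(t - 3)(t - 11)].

15/(t - 3)(t - 11) = P/(t - 3) + Q/(t - 11). P = 15/(3 - 11) = -15/8, Q = 15/(11 - 3) = 15/8
Result: (-15/8)/(t - 3) + (15/8)/(t - 11)


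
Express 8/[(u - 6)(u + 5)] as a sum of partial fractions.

8/(u - 6)(u + 5) = A/(u - 6) + B/(u + 5). A = 8/(6 + 5) = 8/11, B = 8/(-5 - 6) = -8/11
Result: (8/11)/(u - 6) - (8/11)/(u + 5)


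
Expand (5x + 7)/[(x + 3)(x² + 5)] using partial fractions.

At x=-3: A = (5·(-3) + 7)/((-3)² + 5) = -4/7. B = -A = 4/7, C = 5 - (-3)·A = 23/7
Result: (-4/7)/(x + 3) + ((4/7)x + 23/7)/(x² + 5)


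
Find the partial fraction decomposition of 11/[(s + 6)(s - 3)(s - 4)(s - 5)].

Using Heaviside cover-up: (-1/90)/(s + 6) + (11/18)/(s - 3) - (11/10)/(s - 4) + (1/2)/(s - 5)


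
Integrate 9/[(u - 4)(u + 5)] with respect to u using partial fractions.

Decompose: 9/[(u - 4)(u + 5)] = 1/(u - 4) - 1/(u + 5). Integrate each term: ln|(u - 4)| - ln|(u + 5)| + C


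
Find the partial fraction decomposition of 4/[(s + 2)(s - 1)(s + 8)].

Using cover-up method: α = -2/9, β = 4/27, γ = 2/27
Result: (-2/9)/(s + 2) + (4/27)/(s - 1) + (2/27)/(s + 8)


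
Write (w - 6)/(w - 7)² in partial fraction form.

(w - 6) = P(w - 7) + Q. At w = 7: Q = 1·7 - 6 = 1. Coeff of w: P = 1
Result: 1/(w - 7) + 1/(w - 7)²


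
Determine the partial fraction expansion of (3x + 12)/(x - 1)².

(3x + 12) = P(x - 1) + Q. At x = 1: Q = 3·1 + 12 = 15. Coeff of x: P = 3
Result: 3/(x - 1) + 15/(x - 1)²


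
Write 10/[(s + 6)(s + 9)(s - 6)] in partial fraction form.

Using cover-up method: A = -5/18, B = 2/9, C = 1/18
Result: (-5/18)/(s + 6) + (2/9)/(s + 9) + (1/18)/(s - 6)


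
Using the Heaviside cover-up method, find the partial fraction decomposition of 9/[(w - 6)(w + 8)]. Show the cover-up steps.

Cover (w - 6): set w=6, get P = 9/(6 + 8) = 9/14. Cover (w + 8): set w=-8, get Q = 9/(-8 - 6) = -9/14.
Result: (9/14)/(w - 6) - (9/14)/(w + 8)


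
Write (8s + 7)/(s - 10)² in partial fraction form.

(8s + 7) = A(s - 10) + B. At s = 10: B = 8·10 + 7 = 87. Coeff of s: A = 8
Result: 8/(s - 10) + 87/(s - 10)²


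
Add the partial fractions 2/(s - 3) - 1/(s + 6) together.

Common denominator (s - 3)(s + 6). Numerator: 2(s + 6) - 1(s - 3) = (2s + 12) - (s - 3) = s + 15
Result: (s + 15)/[(s - 3)(s + 6)]


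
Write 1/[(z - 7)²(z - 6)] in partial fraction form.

Cover-up at z=6: R = 1/(6 - 7)² = 1. Cover-up at z=7: Q = 1/(7 - 6) = 1. Comparing z² coeff: P = -R = -1
Result: -1/(z - 7) + 1/(z - 7)² + 1/(z - 6)


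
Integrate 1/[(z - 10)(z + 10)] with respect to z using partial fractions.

Decompose: 1/[(z - 10)(z + 10)] = (1/20)/(z - 10) - (1/20)/(z + 10). Integrate each term: (1/20) ln|(z - 10)| - (1/20) ln|(z + 10)| + C


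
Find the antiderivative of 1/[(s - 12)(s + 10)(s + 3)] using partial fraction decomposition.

Cover-up: α = 1/330, β = 1/154, γ = -1/105. Decomposition: (1/330)/(s - 12) + (1/154)/(s + 10) - (1/105)/(s + 3). Integrate each term: (1/330) ln|(s - 12)| + (1/154) ln|(s + 10)| - (1/105) ln|(s + 3)| + C


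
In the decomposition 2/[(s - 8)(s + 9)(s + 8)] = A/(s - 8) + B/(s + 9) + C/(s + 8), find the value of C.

Cover-up at s = -8: C = 2/[(-8 - 8)(-8 + 9)] = 2/[(-16)(1)] = -2/16 = -1/8


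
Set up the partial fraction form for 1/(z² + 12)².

Repeated quadratic factor: (αz + β)/(z² + 12) + (γz + δ)/(z² + 12)²


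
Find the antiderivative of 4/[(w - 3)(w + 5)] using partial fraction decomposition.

Decompose: 4/[(w - 3)(w + 5)] = (1/2)/(w - 3) - (1/2)/(w + 5). Integrate each term: (1/2) ln|(w - 3)| - (1/2) ln|(w + 5)| + C


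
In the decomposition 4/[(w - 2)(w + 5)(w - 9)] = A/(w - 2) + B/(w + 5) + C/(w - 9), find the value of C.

Cover-up at w = 9: C = 4/[(9 - 2)(9 + 5)] = 4/[(7)(14)] = 4/98 = 2/49


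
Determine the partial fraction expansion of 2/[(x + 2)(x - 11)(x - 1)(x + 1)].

Using Heaviside cover-up: (-2/39)/(x + 2) + (1/780)/(x - 11) - (1/30)/(x - 1) + (1/12)/(x + 1)


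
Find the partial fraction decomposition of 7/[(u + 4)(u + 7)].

7/(u + 4)(u + 7) = P/(u + 4) + Q/(u + 7). P = 7/(-4 + 7) = 7/3, Q = 7/(-7 + 4) = -7/3
Result: (7/3)/(u + 4) - (7/3)/(u + 7)


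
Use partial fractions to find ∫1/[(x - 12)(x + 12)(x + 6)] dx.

Cover-up: P = 1/432, Q = 1/144, R = -1/108. Decomposition: (1/432)/(x - 12) + (1/144)/(x + 12) - (1/108)/(x + 6). Integrate each term: (1/432) ln|(x - 12)| + (1/144) ln|(x + 12)| - (1/108) ln|(x + 6)| + C


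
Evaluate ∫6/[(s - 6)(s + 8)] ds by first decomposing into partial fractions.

Decompose: 6/[(s - 6)(s + 8)] = (3/7)/(s - 6) - (3/7)/(s + 8). Integrate each term: (3/7) ln|(s - 6)| - (3/7) ln|(s + 8)| + C


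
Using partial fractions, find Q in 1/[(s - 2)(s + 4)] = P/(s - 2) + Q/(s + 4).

Cover-up at s = -4: Q = 1/(-4 - 2) = -1/6


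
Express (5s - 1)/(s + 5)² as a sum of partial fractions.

(5s - 1) = A(s + 5) + B. At s = -5: B = 5·(-5) - 1 = -26. Coeff of s: A = 5
Result: 5/(s + 5) - 26/(s + 5)²


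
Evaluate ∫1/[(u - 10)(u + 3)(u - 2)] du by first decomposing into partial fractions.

Cover-up: A = 1/104, B = 1/65, C = -1/40. Decomposition: (1/104)/(u - 10) + (1/65)/(u + 3) - (1/40)/(u - 2). Integrate each term: (1/104) ln|(u - 10)| + (1/65) ln|(u + 3)| - (1/40) ln|(u - 2)| + C


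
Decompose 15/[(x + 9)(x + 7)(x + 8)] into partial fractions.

Using cover-up method: A = 15/2, B = 15/2, C = -15
Result: (15/2)/(x + 9) + (15/2)/(x + 7) - 15/(x + 8)


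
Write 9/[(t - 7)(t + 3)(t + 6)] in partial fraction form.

Using cover-up method: α = 9/130, β = -3/10, γ = 3/13
Result: (9/130)/(t - 7) - (3/10)/(t + 3) + (3/13)/(t + 6)


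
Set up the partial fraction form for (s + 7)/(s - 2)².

Repeated linear factor: α/(s - 2) + β/(s - 2)²


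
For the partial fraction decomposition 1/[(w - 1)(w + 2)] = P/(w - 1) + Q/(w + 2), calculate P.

Cover-up at w = 1: P = 1/(1 + 2) = 1/3


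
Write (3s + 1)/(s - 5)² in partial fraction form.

(3s + 1) = P(s - 5) + Q. At s = 5: Q = 3·5 + 1 = 16. Coeff of s: P = 3
Result: 3/(s - 5) + 16/(s - 5)²


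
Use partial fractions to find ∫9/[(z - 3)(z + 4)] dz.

Decompose: 9/[(z - 3)(z + 4)] = (9/7)/(z - 3) - (9/7)/(z + 4). Integrate each term: (9/7) ln|(z - 3)| - (9/7) ln|(z + 4)| + C


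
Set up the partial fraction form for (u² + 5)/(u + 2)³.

Repeated linear factor (power 3): α/(u + 2) + β/(u + 2)² + γ/(u + 2)³


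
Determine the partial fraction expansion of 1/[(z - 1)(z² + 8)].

Cover-up at z = 1: A = 1/(1² + 8) = 1/9. Then B = -A = -1/9, C = -A·(0 + 1) = -1/9
Result: (1/9)/(z - 1) - ((1/9)z + 1/9)/(z² + 8)


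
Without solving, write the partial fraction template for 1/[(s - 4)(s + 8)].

Distinct linear factors: A/(s - 4) + B/(s + 8)


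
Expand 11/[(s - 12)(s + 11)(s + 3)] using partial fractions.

Using cover-up method: P = 11/345, Q = 11/184, R = -11/120
Result: (11/345)/(s - 12) + (11/184)/(s + 11) - (11/120)/(s + 3)


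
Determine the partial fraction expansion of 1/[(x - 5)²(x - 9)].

Cover-up at x=9: γ = 1/(9 - 5)² = 1/16. Cover-up at x=5: β = 1/(5 - 9) = -1/4. Comparing x² coeff: α = -γ = -1/16
Result: (-1/16)/(x - 5) - (1/4)/(x - 5)² + (1/16)/(x - 9)


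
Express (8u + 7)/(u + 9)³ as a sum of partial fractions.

(8u + 7) = P(u + 9)² + Q(u + 9) + R. At u = -9: R = 8·(-9) + 7 = -65. Coefficients: P = 0, Q = 8
Result: 8/(u + 9)² - 65/(u + 9)³


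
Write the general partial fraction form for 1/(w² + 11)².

Repeated quadratic factor: (Aw + B)/(w² + 11) + (Cw + D)/(w² + 11)²


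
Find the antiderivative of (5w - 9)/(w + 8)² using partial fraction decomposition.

Decompose: A = 5, B = 5·(-8) - 9 = -49, so (5w - 9)/(w + 8)² = 5/(w + 8) - 49/(w + 8)². Integrate: ∫ A/(w + 8) dw = 5 ln|(w + 8)|; ∫ B/(w + 8)² dw = 49/(w + 8). Sum: 5 ln|(w + 8)| + 49/(w + 8) + C


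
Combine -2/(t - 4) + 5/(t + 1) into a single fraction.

Common denominator (t - 4)(t + 1). Numerator: -2(t + 1) + 5(t - 4) = (-2t - 2) + (5t - 20) = 3t - 22
Result: (3t - 22)/[(t - 4)(t + 1)]
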